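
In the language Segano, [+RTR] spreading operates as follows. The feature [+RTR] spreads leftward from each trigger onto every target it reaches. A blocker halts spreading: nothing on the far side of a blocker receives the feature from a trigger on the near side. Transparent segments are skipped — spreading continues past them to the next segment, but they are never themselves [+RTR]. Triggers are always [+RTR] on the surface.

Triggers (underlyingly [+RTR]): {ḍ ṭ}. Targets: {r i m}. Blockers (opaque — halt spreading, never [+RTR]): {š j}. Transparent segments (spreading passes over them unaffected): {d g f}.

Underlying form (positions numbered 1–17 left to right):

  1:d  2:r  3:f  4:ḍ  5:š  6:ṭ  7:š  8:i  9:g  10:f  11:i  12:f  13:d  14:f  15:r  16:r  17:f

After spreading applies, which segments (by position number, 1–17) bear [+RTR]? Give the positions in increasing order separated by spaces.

From /ḍ/ at 4 leftward: 3 /f/ transparent; 2 /r/ → [+RTR]; 1 /d/ transparent; word edge.
From /ṭ/ at 6 leftward: 5 /š/ blocks.
Targets with no active source: positions 8 11 15 16 stay [-emphatic].

2 4 6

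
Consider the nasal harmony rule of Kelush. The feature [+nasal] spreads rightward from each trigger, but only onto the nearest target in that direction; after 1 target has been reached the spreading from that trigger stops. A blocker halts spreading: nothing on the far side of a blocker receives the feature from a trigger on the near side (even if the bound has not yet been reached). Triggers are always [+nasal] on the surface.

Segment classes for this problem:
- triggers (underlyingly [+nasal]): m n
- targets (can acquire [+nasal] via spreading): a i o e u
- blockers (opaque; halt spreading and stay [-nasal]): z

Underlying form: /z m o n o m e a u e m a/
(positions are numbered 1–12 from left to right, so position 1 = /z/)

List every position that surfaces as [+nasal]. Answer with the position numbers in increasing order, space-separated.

From /m/ at 2 rightward: 3 /o/ → [+nasal]; bound reached.
From /n/ at 4 rightward: 5 /o/ → [+nasal]; bound reached.
From /m/ at 6 rightward: 7 /e/ → [+nasal]; bound reached.
From /m/ at 11 rightward: 12 /a/ → [+nasal]; bound reached.
Targets with no active source: positions 8 9 10 stay [-nasal].

2 3 4 5 6 7 11 12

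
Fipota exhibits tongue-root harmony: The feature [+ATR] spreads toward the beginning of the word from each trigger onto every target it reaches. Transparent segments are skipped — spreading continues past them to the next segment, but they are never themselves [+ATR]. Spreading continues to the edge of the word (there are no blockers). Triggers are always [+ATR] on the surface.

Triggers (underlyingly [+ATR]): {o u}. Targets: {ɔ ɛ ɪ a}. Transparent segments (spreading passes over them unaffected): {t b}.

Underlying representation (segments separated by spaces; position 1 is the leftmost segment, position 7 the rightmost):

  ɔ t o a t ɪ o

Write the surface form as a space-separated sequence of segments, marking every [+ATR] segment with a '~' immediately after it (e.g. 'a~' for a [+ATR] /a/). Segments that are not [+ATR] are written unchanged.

From /o/ at 3 leftward: 2 /t/ transparent; 1 /ɔ/ → [+ATR]; word edge.
From /o/ at 7 leftward: 6 /ɪ/ → [+ATR]; 5 /t/ transparent; 4 /a/ → [+ATR]; 3 /o/ is itself a trigger — this domain ends here.
[+ATR] positions on the surface: 1 3 4 6 7.

ɔ~ t o~ a~ t ɪ~ o~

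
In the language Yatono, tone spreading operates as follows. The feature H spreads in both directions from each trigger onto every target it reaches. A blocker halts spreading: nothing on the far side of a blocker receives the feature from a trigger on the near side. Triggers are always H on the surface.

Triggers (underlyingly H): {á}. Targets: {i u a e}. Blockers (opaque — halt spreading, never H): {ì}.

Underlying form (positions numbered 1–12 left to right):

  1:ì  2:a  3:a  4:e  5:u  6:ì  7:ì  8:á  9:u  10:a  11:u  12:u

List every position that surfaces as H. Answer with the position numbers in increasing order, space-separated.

From /á/ at 8 rightward: 9 /u/ → H; 10 /a/ → H; 11 /u/ → H; 12 /u/ → H; word edge.
From /á/ at 8 leftward: 7 /ì/ blocks.
Targets with no active source: positions 2 3 4 5 stay [-high tone].

8 9 10 11 12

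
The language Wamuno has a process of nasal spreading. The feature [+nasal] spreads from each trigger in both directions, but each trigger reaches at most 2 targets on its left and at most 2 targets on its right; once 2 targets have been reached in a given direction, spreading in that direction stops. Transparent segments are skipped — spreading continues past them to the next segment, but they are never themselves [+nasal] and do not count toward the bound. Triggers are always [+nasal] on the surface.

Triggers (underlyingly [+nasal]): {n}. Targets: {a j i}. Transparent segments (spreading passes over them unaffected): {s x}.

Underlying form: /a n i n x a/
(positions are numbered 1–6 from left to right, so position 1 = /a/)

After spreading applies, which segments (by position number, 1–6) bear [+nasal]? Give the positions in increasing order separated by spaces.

From /n/ at 2 rightward: 3 /i/ → [+nasal]; 4 /n/ is itself a trigger — this domain ends here.
From /n/ at 2 leftward: 1 /a/ → [+nasal]; word edge.
From /n/ at 4 rightward: 5 /x/ transparent; 6 /a/ → [+nasal]; word edge.
From /n/ at 4 leftward: 3 /i/ → [+nasal]; 2 /n/ is itself a trigger — this domain ends here.

1 2 3 4 6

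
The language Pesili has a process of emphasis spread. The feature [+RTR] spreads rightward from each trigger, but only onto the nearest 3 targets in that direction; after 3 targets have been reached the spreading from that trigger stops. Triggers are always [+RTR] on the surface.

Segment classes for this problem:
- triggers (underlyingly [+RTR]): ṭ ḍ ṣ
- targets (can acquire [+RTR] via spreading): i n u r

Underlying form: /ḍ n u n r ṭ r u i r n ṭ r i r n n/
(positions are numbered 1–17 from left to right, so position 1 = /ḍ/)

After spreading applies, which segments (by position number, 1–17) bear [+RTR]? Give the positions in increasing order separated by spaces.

From /ḍ/ at 1 rightward: 2 /n/ → [+RTR]; 3 /u/ → [+RTR]; 4 /n/ → [+RTR]; bound reached.
From /ṭ/ at 6 rightward: 7 /r/ → [+RTR]; 8 /u/ → [+RTR]; 9 /i/ → [+RTR]; bound reached.
From /ṭ/ at 12 rightward: 13 /r/ → [+RTR]; 14 /i/ → [+RTR]; 15 /r/ → [+RTR]; bound reached.
Targets with no active source: positions 5 10 11 16 17 stay [-emphatic].

1 2 3 4 6 7 8 9 12 13 14 15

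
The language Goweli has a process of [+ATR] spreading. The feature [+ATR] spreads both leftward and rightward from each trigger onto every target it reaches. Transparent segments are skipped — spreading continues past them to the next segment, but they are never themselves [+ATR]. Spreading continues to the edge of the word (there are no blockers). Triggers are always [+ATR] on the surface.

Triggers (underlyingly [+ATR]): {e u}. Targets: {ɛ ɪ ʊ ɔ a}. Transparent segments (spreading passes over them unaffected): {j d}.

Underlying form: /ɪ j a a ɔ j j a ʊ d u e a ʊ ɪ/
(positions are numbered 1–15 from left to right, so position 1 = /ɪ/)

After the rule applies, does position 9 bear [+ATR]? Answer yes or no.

yes

From /u/ at 11 rightward: 12 /e/ is itself a trigger — this domain ends here.
From /u/ at 11 leftward: 10 /d/ transparent; 9 /ʊ/ → [+ATR]; 8 /a/ → [+ATR]; 7 /j/ transparent; 6 /j/ transparent; 5 /ɔ/ → [+ATR]; 4 /a/ → [+ATR]; 3 /a/ → [+ATR]; 2 /j/ transparent; 1 /ɪ/ → [+ATR]; word edge.
From /e/ at 12 rightward: 13 /a/ → [+ATR]; 14 /ʊ/ → [+ATR]; 15 /ɪ/ → [+ATR]; word edge.
From /e/ at 12 leftward: 11 /u/ is itself a trigger — this domain ends here.
[+ATR] positions on the surface: 1 3 4 5 8 9 11 12 13 14 15.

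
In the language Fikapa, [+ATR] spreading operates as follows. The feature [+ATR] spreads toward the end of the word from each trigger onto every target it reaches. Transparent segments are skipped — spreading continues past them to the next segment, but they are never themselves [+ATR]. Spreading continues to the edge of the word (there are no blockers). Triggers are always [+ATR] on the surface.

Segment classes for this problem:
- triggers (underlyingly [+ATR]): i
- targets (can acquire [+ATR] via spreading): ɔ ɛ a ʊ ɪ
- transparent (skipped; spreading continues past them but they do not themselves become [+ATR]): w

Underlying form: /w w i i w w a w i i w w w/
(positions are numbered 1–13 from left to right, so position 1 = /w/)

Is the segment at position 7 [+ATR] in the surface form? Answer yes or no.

From /i/ at 3 rightward: 4 /i/ is itself a trigger — this domain ends here.
From /i/ at 4 rightward: 5 /w/ transparent; 6 /w/ transparent; 7 /a/ → [+ATR]; 8 /w/ transparent; 9 /i/ is itself a trigger — this domain ends here.
From /i/ at 9 rightward: 10 /i/ is itself a trigger — this domain ends here.
From /i/ at 10 rightward: 11 /w/ transparent; 12 /w/ transparent; 13 /w/ transparent; word edge.
[+ATR] positions on the surface: 3 4 7 9 10.

yes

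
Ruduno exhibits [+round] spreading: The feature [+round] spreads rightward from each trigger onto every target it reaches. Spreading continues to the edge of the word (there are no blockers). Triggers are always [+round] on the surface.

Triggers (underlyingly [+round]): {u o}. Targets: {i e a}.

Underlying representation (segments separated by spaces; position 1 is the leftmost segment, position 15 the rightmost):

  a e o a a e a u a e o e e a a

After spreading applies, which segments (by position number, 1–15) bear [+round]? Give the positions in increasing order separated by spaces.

3 4 5 6 7 8 9 10 11 12 13 14 15

From /o/ at 3 rightward: 4 /a/ → [+round]; 5 /a/ → [+round]; 6 /e/ → [+round]; 7 /a/ → [+round]; 8 /u/ is itself a trigger — this domain ends here.
From /u/ at 8 rightward: 9 /a/ → [+round]; 10 /e/ → [+round]; 11 /o/ is itself a trigger — this domain ends here.
From /o/ at 11 rightward: 12 /e/ → [+round]; 13 /e/ → [+round]; 14 /a/ → [+round]; 15 /a/ → [+round]; word edge.
Targets with no active source: positions 1 2 stay [-round].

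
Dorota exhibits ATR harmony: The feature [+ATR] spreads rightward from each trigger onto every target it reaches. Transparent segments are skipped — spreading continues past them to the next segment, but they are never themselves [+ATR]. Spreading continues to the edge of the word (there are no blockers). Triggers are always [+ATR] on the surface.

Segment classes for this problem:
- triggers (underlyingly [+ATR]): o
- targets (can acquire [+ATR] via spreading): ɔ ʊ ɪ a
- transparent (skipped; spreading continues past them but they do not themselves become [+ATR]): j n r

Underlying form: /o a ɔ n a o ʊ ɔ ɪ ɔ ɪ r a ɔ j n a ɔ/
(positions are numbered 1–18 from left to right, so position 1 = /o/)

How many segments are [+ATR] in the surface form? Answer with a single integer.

From /o/ at 1 rightward: 2 /a/ → [+ATR]; 3 /ɔ/ → [+ATR]; 4 /n/ transparent; 5 /a/ → [+ATR]; 6 /o/ is itself a trigger — this domain ends here.
From /o/ at 6 rightward: 7 /ʊ/ → [+ATR]; 8 /ɔ/ → [+ATR]; 9 /ɪ/ → [+ATR]; 10 /ɔ/ → [+ATR]; 11 /ɪ/ → [+ATR]; 12 /r/ transparent; 13 /a/ → [+ATR]; 14 /ɔ/ → [+ATR]; 15 /j/ transparent; 16 /n/ transparent; 17 /a/ → [+ATR]; 18 /ɔ/ → [+ATR]; word edge.
[+ATR] positions on the surface: 1 2 3 5 6 7 8 9 10 11 13 14 17 18.

14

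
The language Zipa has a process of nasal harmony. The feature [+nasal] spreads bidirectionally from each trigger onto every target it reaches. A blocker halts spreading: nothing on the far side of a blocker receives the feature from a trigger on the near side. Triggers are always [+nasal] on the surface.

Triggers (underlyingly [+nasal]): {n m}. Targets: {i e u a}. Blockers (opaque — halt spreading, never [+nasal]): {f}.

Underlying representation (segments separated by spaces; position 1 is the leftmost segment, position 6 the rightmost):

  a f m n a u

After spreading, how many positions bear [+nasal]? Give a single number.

From /m/ at 3 rightward: 4 /n/ is itself a trigger — this domain ends here.
From /m/ at 3 leftward: 2 /f/ blocks.
From /n/ at 4 rightward: 5 /a/ → [+nasal]; 6 /u/ → [+nasal]; word edge.
From /n/ at 4 leftward: 3 /m/ is itself a trigger — this domain ends here.
Target with no active source: position 1 stays [-nasal].
[+nasal] positions on the surface: 3 4 5 6.

4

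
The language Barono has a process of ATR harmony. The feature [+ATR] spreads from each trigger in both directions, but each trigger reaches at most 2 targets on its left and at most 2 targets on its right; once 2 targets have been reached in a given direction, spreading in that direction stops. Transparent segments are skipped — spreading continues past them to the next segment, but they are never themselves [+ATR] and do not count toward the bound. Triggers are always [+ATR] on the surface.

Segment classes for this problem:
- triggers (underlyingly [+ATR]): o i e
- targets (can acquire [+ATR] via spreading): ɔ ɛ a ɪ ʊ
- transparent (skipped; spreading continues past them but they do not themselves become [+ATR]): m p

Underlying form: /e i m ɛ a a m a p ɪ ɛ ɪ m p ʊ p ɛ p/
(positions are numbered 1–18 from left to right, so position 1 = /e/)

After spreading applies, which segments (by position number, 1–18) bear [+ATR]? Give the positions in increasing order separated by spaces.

1 2 4 5

From /e/ at 1 rightward: 2 /i/ is itself a trigger — this domain ends here.
From /e/ at 1 leftward: word edge.
From /i/ at 2 rightward: 3 /m/ transparent; 4 /ɛ/ → [+ATR]; 5 /a/ → [+ATR]; bound reached.
From /i/ at 2 leftward: 1 /e/ is itself a trigger — this domain ends here.
Targets with no active source: positions 6 8 10 11 12 15 17 stay [-ATR].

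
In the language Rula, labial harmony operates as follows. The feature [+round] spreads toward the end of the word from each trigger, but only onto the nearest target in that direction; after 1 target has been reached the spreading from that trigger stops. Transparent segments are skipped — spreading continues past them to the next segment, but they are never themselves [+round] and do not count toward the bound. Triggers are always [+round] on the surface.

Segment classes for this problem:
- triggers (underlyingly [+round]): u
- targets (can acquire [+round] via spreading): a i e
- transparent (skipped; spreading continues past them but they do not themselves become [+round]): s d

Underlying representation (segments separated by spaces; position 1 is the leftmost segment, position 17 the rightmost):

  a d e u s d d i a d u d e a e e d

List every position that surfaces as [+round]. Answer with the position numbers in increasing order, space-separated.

4 8 11 13

From /u/ at 4 rightward: 5 /s/ transparent; 6 /d/ transparent; 7 /d/ transparent; 8 /i/ → [+round]; bound reached.
From /u/ at 11 rightward: 12 /d/ transparent; 13 /e/ → [+round]; bound reached.
Targets with no active source: positions 1 3 9 14 15 16 stay [-round].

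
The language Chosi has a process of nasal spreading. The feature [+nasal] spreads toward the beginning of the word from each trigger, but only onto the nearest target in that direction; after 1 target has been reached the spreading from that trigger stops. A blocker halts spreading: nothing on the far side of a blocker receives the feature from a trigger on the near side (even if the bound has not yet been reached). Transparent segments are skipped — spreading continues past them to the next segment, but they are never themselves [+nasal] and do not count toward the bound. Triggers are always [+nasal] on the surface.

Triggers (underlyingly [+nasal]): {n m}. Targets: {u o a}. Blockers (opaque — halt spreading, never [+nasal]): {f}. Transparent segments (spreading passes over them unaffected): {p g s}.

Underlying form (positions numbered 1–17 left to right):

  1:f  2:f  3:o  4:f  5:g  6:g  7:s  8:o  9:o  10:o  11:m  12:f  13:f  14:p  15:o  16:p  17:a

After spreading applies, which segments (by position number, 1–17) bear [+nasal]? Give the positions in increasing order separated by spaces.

10 11

From /m/ at 11 leftward: 10 /o/ → [+nasal]; bound reached.
Targets with no active source: positions 3 8 9 15 17 stay [-nasal].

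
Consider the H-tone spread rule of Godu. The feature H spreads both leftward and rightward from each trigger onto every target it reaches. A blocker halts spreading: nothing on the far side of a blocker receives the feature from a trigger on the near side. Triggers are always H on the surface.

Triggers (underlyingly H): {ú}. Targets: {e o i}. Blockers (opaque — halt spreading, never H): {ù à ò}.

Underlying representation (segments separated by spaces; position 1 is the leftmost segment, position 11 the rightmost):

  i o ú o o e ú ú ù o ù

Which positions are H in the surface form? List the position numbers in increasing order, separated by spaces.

From /ú/ at 3 rightward: 4 /o/ → H; 5 /o/ → H; 6 /e/ → H; 7 /ú/ is itself a trigger — this domain ends here.
From /ú/ at 3 leftward: 2 /o/ → H; 1 /i/ → H; word edge.
From /ú/ at 7 rightward: 8 /ú/ is itself a trigger — this domain ends here.
From /ú/ at 7 leftward: 6 /e/ → H; 5 /o/ → H; 4 /o/ → H; 3 /ú/ is itself a trigger — this domain ends here.
From /ú/ at 8 rightward: 9 /ù/ blocks.
From /ú/ at 8 leftward: 7 /ú/ is itself a trigger — this domain ends here.
Target with no active source: position 10 stays [-high tone].

1 2 3 4 5 6 7 8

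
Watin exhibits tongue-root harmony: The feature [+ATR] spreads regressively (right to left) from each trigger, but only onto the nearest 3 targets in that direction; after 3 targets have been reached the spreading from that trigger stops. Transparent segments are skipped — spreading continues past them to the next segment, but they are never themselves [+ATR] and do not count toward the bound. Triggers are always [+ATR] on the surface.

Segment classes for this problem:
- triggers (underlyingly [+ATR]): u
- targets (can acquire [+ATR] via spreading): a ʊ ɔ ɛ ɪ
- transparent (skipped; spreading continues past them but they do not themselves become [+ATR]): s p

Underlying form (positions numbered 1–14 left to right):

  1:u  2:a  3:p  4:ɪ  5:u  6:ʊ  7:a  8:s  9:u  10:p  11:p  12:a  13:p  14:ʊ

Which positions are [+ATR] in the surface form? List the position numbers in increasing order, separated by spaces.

1 2 4 5 6 7 9

From /u/ at 1 leftward: word edge.
From /u/ at 5 leftward: 4 /ɪ/ → [+ATR]; 3 /p/ transparent; 2 /a/ → [+ATR]; 1 /u/ is itself a trigger — this domain ends here.
From /u/ at 9 leftward: 8 /s/ transparent; 7 /a/ → [+ATR]; 6 /ʊ/ → [+ATR]; 5 /u/ is itself a trigger — this domain ends here.
Targets with no active source: positions 12 14 stay [-ATR].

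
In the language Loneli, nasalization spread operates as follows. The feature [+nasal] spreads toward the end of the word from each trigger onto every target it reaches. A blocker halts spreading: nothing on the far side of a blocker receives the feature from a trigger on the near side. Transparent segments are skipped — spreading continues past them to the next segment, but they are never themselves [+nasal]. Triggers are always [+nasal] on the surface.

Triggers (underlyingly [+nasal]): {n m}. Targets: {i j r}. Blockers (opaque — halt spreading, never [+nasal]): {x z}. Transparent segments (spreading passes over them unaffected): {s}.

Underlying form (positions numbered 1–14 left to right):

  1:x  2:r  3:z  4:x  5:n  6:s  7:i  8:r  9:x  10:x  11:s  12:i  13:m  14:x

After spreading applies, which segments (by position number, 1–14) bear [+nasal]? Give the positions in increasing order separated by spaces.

5 7 8 13

From /n/ at 5 rightward: 6 /s/ transparent; 7 /i/ → [+nasal]; 8 /r/ → [+nasal]; 9 /x/ blocks.
From /m/ at 13 rightward: 14 /x/ blocks.
Targets with no active source: positions 2 12 stay [-nasal].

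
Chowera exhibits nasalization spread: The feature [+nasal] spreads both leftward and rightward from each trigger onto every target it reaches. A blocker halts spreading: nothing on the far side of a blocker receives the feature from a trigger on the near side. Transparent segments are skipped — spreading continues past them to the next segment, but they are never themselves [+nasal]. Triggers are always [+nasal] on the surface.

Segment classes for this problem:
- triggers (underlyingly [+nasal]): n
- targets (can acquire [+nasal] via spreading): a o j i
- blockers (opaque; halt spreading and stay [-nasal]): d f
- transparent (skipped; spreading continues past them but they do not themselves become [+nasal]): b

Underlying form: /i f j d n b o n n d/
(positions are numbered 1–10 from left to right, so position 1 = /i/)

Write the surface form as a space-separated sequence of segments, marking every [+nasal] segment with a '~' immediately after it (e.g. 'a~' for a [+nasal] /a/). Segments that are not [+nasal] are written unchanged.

From /n/ at 5 rightward: 6 /b/ transparent; 7 /o/ → [+nasal]; 8 /n/ is itself a trigger — this domain ends here.
From /n/ at 5 leftward: 4 /d/ blocks.
From /n/ at 8 rightward: 9 /n/ is itself a trigger — this domain ends here.
From /n/ at 8 leftward: 7 /o/ → [+nasal]; 6 /b/ transparent; 5 /n/ is itself a trigger — this domain ends here.
From /n/ at 9 rightward: 10 /d/ blocks.
From /n/ at 9 leftward: 8 /n/ is itself a trigger — this domain ends here.
Targets with no active source: positions 1 3 stay [-nasal].
[+nasal] positions on the surface: 5 7 8 9.

i f j d n~ b o~ n~ n~ d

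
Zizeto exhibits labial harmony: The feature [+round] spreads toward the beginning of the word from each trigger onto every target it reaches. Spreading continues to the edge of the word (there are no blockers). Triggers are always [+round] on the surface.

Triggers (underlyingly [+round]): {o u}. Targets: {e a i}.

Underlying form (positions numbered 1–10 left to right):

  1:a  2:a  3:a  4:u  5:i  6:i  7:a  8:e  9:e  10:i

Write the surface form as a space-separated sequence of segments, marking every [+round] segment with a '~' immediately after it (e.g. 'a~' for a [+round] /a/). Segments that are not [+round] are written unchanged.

a~ a~ a~ u~ i i a e e i

From /u/ at 4 leftward: 3 /a/ → [+round]; 2 /a/ → [+round]; 1 /a/ → [+round]; word edge.
Targets with no active source: positions 5 6 7 8 9 10 stay [-round].
[+round] positions on the surface: 1 2 3 4.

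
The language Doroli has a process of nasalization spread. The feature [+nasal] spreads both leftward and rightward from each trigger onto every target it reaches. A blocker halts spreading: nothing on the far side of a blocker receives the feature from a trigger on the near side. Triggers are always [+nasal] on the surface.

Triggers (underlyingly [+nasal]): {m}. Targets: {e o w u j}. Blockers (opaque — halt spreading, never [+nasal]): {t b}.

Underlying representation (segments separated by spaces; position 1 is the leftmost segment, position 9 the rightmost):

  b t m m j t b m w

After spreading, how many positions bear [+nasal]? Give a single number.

From /m/ at 3 rightward: 4 /m/ is itself a trigger — this domain ends here.
From /m/ at 3 leftward: 2 /t/ blocks.
From /m/ at 4 rightward: 5 /j/ → [+nasal]; 6 /t/ blocks.
From /m/ at 4 leftward: 3 /m/ is itself a trigger — this domain ends here.
From /m/ at 8 rightward: 9 /w/ → [+nasal]; word edge.
From /m/ at 8 leftward: 7 /b/ blocks.
[+nasal] positions on the surface: 3 4 5 8 9.

5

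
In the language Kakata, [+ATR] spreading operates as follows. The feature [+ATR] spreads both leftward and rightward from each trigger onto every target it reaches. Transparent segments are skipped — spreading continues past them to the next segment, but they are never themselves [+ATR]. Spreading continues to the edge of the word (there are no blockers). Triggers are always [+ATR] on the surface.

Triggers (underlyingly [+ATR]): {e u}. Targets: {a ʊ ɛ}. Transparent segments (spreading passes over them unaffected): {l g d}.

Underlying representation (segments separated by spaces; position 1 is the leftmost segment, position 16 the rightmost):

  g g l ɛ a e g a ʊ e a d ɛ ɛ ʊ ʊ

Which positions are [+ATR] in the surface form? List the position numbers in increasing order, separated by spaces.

From /e/ at 6 rightward: 7 /g/ transparent; 8 /a/ → [+ATR]; 9 /ʊ/ → [+ATR]; 10 /e/ is itself a trigger — this domain ends here.
From /e/ at 6 leftward: 5 /a/ → [+ATR]; 4 /ɛ/ → [+ATR]; 3 /l/ transparent; 2 /g/ transparent; 1 /g/ transparent; word edge.
From /e/ at 10 rightward: 11 /a/ → [+ATR]; 12 /d/ transparent; 13 /ɛ/ → [+ATR]; 14 /ɛ/ → [+ATR]; 15 /ʊ/ → [+ATR]; 16 /ʊ/ → [+ATR]; word edge.
From /e/ at 10 leftward: 9 /ʊ/ → [+ATR]; 8 /a/ → [+ATR]; 7 /g/ transparent; 6 /e/ is itself a trigger — this domain ends here.

4 5 6 8 9 10 11 13 14 15 16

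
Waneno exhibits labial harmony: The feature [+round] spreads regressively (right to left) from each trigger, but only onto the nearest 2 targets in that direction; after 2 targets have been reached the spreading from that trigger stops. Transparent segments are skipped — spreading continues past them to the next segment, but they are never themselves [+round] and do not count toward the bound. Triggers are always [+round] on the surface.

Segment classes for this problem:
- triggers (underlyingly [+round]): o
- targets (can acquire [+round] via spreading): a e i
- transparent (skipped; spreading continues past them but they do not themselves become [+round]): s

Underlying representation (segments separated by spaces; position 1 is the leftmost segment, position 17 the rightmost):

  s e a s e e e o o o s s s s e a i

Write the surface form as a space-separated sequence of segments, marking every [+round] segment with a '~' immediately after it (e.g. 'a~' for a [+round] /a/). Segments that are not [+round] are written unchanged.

s e a s e e~ e~ o~ o~ o~ s s s s e a i

From /o/ at 8 leftward: 7 /e/ → [+round]; 6 /e/ → [+round]; bound reached.
From /o/ at 9 leftward: 8 /o/ is itself a trigger — this domain ends here.
From /o/ at 10 leftward: 9 /o/ is itself a trigger — this domain ends here.
Targets with no active source: positions 2 3 5 15 16 17 stay [-round].
[+round] positions on the surface: 6 7 8 9 10.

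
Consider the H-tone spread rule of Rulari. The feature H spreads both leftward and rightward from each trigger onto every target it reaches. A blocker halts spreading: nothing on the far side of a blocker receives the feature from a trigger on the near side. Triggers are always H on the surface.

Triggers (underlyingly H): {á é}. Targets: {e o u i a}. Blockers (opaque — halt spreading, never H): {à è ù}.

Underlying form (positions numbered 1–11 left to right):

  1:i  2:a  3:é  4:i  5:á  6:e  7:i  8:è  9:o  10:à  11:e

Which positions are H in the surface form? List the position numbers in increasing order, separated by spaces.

From /é/ at 3 rightward: 4 /i/ → H; 5 /á/ is itself a trigger — this domain ends here.
From /é/ at 3 leftward: 2 /a/ → H; 1 /i/ → H; word edge.
From /á/ at 5 rightward: 6 /e/ → H; 7 /i/ → H; 8 /è/ blocks.
From /á/ at 5 leftward: 4 /i/ → H; 3 /é/ is itself a trigger — this domain ends here.
Targets with no active source: positions 9 11 stay [-high tone].

1 2 3 4 5 6 7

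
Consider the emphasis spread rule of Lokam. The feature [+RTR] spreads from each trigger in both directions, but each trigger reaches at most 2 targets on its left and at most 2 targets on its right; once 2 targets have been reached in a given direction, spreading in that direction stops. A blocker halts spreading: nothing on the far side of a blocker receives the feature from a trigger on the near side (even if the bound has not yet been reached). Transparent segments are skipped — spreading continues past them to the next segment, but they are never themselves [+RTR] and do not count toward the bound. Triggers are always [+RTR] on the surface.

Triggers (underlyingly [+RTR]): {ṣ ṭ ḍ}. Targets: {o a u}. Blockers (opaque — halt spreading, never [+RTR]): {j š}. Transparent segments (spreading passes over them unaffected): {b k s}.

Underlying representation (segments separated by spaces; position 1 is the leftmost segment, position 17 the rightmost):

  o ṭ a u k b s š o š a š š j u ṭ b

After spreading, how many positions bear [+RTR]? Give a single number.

6

From /ṭ/ at 2 rightward: 3 /a/ → [+RTR]; 4 /u/ → [+RTR]; bound reached.
From /ṭ/ at 2 leftward: 1 /o/ → [+RTR]; word edge.
From /ṭ/ at 16 rightward: 17 /b/ transparent; word edge.
From /ṭ/ at 16 leftward: 15 /u/ → [+RTR]; 14 /j/ blocks.
Targets with no active source: positions 9 11 stay [-emphatic].
[+RTR] positions on the surface: 1 2 3 4 15 16.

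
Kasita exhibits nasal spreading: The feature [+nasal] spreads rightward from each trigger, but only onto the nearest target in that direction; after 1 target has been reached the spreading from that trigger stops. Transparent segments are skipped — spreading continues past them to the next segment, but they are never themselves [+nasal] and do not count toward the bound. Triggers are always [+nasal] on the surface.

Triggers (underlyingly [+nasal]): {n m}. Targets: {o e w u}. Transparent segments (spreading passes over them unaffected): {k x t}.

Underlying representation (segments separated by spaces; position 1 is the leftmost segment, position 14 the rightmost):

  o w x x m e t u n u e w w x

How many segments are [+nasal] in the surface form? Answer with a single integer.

From /m/ at 5 rightward: 6 /e/ → [+nasal]; bound reached.
From /n/ at 9 rightward: 10 /u/ → [+nasal]; bound reached.
Targets with no active source: positions 1 2 8 11 12 13 stay [-nasal].
[+nasal] positions on the surface: 5 6 9 10.

4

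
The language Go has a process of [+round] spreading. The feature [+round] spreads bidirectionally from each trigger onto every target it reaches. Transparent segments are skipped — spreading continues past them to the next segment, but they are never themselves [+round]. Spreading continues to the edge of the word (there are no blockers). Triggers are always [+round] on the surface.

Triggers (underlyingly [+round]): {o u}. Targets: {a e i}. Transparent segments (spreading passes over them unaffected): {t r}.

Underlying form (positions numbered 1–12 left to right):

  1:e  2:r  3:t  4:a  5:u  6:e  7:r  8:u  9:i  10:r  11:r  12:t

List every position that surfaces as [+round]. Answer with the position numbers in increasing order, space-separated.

From /u/ at 5 rightward: 6 /e/ → [+round]; 7 /r/ transparent; 8 /u/ is itself a trigger — this domain ends here.
From /u/ at 5 leftward: 4 /a/ → [+round]; 3 /t/ transparent; 2 /r/ transparent; 1 /e/ → [+round]; word edge.
From /u/ at 8 rightward: 9 /i/ → [+round]; 10 /r/ transparent; 11 /r/ transparent; 12 /t/ transparent; word edge.
From /u/ at 8 leftward: 7 /r/ transparent; 6 /e/ → [+round]; 5 /u/ is itself a trigger — this domain ends here.

1 4 5 6 8 9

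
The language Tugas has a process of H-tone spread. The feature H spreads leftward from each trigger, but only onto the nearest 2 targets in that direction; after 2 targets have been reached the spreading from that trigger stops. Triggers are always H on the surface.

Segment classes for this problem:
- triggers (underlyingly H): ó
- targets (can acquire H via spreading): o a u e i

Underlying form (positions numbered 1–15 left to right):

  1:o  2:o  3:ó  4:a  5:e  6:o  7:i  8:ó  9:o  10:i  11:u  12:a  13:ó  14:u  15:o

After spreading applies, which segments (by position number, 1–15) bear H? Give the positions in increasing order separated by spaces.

From /ó/ at 3 leftward: 2 /o/ → H; 1 /o/ → H; bound reached.
From /ó/ at 8 leftward: 7 /i/ → H; 6 /o/ → H; bound reached.
From /ó/ at 13 leftward: 12 /a/ → H; 11 /u/ → H; bound reached.
Targets with no active source: positions 4 5 9 10 14 15 stay [-high tone].

1 2 3 6 7 8 11 12 13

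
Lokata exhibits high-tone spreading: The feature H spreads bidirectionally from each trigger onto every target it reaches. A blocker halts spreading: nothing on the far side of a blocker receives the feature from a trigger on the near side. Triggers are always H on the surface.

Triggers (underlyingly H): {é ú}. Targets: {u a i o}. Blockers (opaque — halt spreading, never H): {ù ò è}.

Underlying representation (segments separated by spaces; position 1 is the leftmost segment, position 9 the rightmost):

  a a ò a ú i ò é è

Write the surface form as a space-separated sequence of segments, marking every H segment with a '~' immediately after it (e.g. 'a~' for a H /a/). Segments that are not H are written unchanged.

a a ò a~ ú~ i~ ò é~ è

From /ú/ at 5 rightward: 6 /i/ → H; 7 /ò/ blocks.
From /ú/ at 5 leftward: 4 /a/ → H; 3 /ò/ blocks.
From /é/ at 8 rightward: 9 /è/ blocks.
From /é/ at 8 leftward: 7 /ò/ blocks.
Targets with no active source: positions 1 2 stay [-high tone].
H positions on the surface: 4 5 6 8.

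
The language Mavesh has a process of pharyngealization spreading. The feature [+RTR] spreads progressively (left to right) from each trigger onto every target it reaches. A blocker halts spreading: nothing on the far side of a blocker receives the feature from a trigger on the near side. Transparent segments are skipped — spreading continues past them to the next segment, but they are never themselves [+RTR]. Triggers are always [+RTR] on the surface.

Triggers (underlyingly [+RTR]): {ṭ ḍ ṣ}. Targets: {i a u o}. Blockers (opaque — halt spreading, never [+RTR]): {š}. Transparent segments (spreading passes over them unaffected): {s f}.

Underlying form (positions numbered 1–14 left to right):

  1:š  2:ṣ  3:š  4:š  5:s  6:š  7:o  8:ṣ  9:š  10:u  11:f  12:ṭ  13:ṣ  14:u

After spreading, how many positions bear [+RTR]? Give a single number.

From /ṣ/ at 2 rightward: 3 /š/ blocks.
From /ṣ/ at 8 rightward: 9 /š/ blocks.
From /ṭ/ at 12 rightward: 13 /ṣ/ is itself a trigger — this domain ends here.
From /ṣ/ at 13 rightward: 14 /u/ → [+RTR]; word edge.
Targets with no active source: positions 7 10 stay [-emphatic].
[+RTR] positions on the surface: 2 8 12 13 14.

5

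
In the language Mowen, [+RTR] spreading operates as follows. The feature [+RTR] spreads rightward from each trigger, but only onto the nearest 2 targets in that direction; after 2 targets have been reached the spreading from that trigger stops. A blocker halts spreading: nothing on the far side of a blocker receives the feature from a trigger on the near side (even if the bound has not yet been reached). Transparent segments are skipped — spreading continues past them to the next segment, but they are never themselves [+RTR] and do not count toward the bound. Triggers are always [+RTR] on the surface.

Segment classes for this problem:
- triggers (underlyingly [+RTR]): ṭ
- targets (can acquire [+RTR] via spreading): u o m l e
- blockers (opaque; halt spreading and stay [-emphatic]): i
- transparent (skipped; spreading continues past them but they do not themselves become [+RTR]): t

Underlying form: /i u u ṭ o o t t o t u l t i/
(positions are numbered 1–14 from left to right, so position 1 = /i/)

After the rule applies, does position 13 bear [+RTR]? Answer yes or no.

no

From /ṭ/ at 4 rightward: 5 /o/ → [+RTR]; 6 /o/ → [+RTR]; bound reached.
Targets with no active source: positions 2 3 9 11 12 stay [-emphatic].
[+RTR] positions on the surface: 4 5 6.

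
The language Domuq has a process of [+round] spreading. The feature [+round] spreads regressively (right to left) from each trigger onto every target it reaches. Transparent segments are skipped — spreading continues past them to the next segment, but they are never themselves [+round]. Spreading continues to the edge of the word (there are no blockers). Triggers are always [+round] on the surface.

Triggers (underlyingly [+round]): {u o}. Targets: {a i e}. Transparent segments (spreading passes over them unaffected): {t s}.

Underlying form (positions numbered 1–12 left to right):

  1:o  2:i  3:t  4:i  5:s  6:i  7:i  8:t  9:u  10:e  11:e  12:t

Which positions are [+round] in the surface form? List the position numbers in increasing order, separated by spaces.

1 2 4 6 7 9

From /o/ at 1 leftward: word edge.
From /u/ at 9 leftward: 8 /t/ transparent; 7 /i/ → [+round]; 6 /i/ → [+round]; 5 /s/ transparent; 4 /i/ → [+round]; 3 /t/ transparent; 2 /i/ → [+round]; 1 /o/ is itself a trigger — this domain ends here.
Targets with no active source: positions 10 11 stay [-round].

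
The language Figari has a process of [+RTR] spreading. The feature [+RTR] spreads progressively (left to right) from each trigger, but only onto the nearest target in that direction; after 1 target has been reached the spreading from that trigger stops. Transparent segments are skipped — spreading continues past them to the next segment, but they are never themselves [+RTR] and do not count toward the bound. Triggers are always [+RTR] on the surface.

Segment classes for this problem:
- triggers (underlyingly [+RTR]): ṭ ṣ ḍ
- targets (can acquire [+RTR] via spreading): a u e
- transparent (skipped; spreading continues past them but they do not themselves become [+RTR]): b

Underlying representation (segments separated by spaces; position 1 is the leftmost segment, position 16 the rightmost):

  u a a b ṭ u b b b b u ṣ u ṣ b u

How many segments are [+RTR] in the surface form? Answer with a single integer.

6

From /ṭ/ at 5 rightward: 6 /u/ → [+RTR]; bound reached.
From /ṣ/ at 12 rightward: 13 /u/ → [+RTR]; bound reached.
From /ṣ/ at 14 rightward: 15 /b/ transparent; 16 /u/ → [+RTR]; bound reached.
Targets with no active source: positions 1 2 3 11 stay [-emphatic].
[+RTR] positions on the surface: 5 6 12 13 14 16.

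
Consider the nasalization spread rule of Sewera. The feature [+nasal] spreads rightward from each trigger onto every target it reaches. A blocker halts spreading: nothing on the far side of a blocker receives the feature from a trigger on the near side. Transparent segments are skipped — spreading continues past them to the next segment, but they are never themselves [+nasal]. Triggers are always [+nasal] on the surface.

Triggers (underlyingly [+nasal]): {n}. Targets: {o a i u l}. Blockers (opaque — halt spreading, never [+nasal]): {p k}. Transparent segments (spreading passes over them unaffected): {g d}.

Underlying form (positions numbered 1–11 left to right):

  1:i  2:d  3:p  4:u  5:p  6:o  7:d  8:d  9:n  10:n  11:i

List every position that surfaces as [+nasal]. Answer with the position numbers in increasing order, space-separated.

9 10 11

From /n/ at 9 rightward: 10 /n/ is itself a trigger — this domain ends here.
From /n/ at 10 rightward: 11 /i/ → [+nasal]; word edge.
Targets with no active source: positions 1 4 6 stay [-nasal].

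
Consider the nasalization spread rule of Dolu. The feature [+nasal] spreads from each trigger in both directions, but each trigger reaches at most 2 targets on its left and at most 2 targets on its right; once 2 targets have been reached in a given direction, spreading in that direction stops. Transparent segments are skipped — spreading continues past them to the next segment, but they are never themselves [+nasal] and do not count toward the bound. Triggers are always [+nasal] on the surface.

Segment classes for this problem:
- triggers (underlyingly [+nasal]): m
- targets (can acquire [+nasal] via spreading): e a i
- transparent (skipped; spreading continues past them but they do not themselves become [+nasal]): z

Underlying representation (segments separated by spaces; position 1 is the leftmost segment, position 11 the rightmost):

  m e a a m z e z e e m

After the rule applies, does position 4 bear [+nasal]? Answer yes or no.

From /m/ at 1 rightward: 2 /e/ → [+nasal]; 3 /a/ → [+nasal]; bound reached.
From /m/ at 1 leftward: word edge.
From /m/ at 5 rightward: 6 /z/ transparent; 7 /e/ → [+nasal]; 8 /z/ transparent; 9 /e/ → [+nasal]; bound reached.
From /m/ at 5 leftward: 4 /a/ → [+nasal]; 3 /a/ → [+nasal]; bound reached.
From /m/ at 11 rightward: word edge.
From /m/ at 11 leftward: 10 /e/ → [+nasal]; 9 /e/ → [+nasal]; bound reached.
[+nasal] positions on the surface: 1 2 3 4 5 7 9 10 11.

yes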